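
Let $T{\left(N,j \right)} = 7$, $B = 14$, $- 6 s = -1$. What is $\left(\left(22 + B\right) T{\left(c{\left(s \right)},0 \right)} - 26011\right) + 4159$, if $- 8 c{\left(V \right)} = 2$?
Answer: $-21600$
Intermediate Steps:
$s = \frac{1}{6}$ ($s = \left(- \frac{1}{6}\right) \left(-1\right) = \frac{1}{6} \approx 0.16667$)
$c{\left(V \right)} = - \frac{1}{4}$ ($c{\left(V \right)} = \left(- \frac{1}{8}\right) 2 = - \frac{1}{4}$)
$\left(\left(22 + B\right) T{\left(c{\left(s \right)},0 \right)} - 26011\right) + 4159 = \left(\left(22 + 14\right) 7 - 26011\right) + 4159 = \left(36 \cdot 7 - 26011\right) + 4159 = \left(252 - 26011\right) + 4159 = -25759 + 4159 = -21600$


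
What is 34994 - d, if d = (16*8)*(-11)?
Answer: 36402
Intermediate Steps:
d = -1408 (d = 128*(-11) = -1408)
34994 - d = 34994 - 1*(-1408) = 34994 + 1408 = 36402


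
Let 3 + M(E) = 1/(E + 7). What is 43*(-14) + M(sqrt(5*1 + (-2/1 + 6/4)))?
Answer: -53831/89 - 3*sqrt(2)/89 ≈ -604.89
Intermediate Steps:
M(E) = -3 + 1/(7 + E) (M(E) = -3 + 1/(E + 7) = -3 + 1/(7 + E))
43*(-14) + M(sqrt(5*1 + (-2/1 + 6/4))) = 43*(-14) + (-20 - 3*sqrt(5*1 + (-2/1 + 6/4)))/(7 + sqrt(5*1 + (-2/1 + 6/4))) = -602 + (-20 - 3*sqrt(5 + (-2*1 + 6*(1/4))))/(7 + sqrt(5 + (-2*1 + 6*(1/4)))) = -602 + (-20 - 3*sqrt(5 + (-2 + 3/2)))/(7 + sqrt(5 + (-2 + 3/2))) = -602 + (-20 - 3*sqrt(5 - 1/2))/(7 + sqrt(5 - 1/2)) = -602 + (-20 - 9*sqrt(2)/2)/(7 + sqrt(9/2)) = -602 + (-20 - 9*sqrt(2)/2)/(7 + 3*sqrt(2)/2)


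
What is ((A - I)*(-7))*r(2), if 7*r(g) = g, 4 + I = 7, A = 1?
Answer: 4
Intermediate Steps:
I = 3 (I = -4 + 7 = 3)
r(g) = g/7
((A - I)*(-7))*r(2) = ((1 - 1*3)*(-7))*((⅐)*2) = ((1 - 3)*(-7))*(2/7) = -2*(-7)*(2/7) = 14*(2/7) = 4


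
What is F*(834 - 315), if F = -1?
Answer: -519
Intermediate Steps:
F*(834 - 315) = -(834 - 315) = -1*519 = -519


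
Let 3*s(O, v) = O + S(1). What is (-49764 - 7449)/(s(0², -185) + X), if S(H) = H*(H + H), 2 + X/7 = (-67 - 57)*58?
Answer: 171639/151072 ≈ 1.1361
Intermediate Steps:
X = -50358 (X = -14 + 7*((-67 - 57)*58) = -14 + 7*(-124*58) = -14 + 7*(-7192) = -14 - 50344 = -50358)
S(H) = 2*H² (S(H) = H*(2*H) = 2*H²)
s(O, v) = ⅔ + O/3 (s(O, v) = (O + 2*1²)/3 = (O + 2*1)/3 = (O + 2)/3 = (2 + O)/3 = ⅔ + O/3)
(-49764 - 7449)/(s(0², -185) + X) = (-49764 - 7449)/((⅔ + (⅓)*0²) - 50358) = -57213/((⅔ + (⅓)*0) - 50358) = -57213/((⅔ + 0) - 50358) = -57213/(⅔ - 50358) = -57213/(-151072/3) = -57213*(-3/151072) = 171639/151072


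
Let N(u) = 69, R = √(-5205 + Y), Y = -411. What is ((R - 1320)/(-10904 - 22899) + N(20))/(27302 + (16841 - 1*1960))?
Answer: 23573/14403151 - 4*I*√39/475303983 ≈ 0.0016367 - 5.2556e-8*I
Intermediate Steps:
R = 12*I*√39 (R = √(-5205 - 411) = √(-5616) = 12*I*√39 ≈ 74.94*I)
((R - 1320)/(-10904 - 22899) + N(20))/(27302 + (16841 - 1*1960)) = ((12*I*√39 - 1320)/(-10904 - 22899) + 69)/(27302 + (16841 - 1*1960)) = ((-1320 + 12*I*√39)/(-33803) + 69)/(27302 + (16841 - 1960)) = ((-1320 + 12*I*√39)*(-1/33803) + 69)/(27302 + 14881) = ((120/3073 - 12*I*√39/33803) + 69)/42183 = (212157/3073 - 12*I*√39/33803)*(1/42183) = 23573/14403151 - 4*I*√39/475303983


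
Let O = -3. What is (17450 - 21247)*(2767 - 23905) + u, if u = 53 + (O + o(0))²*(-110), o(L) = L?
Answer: 80260049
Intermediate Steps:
u = -937 (u = 53 + (-3 + 0)²*(-110) = 53 + (-3)²*(-110) = 53 + 9*(-110) = 53 - 990 = -937)
(17450 - 21247)*(2767 - 23905) + u = (17450 - 21247)*(2767 - 23905) - 937 = -3797*(-21138) - 937 = 80260986 - 937 = 80260049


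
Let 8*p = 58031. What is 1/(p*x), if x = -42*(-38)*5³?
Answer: 2/2894296125 ≈ 6.9101e-10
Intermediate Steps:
p = 58031/8 (p = (⅛)*58031 = 58031/8 ≈ 7253.9)
x = 199500 (x = 1596*125 = 199500)
1/(p*x) = 1/((58031/8)*199500) = (8/58031)*(1/199500) = 2/2894296125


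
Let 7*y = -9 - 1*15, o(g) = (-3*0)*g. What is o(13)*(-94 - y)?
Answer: 0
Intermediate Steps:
o(g) = 0 (o(g) = 0*g = 0)
y = -24/7 (y = (-9 - 1*15)/7 = (-9 - 15)/7 = (1/7)*(-24) = -24/7 ≈ -3.4286)
o(13)*(-94 - y) = 0*(-94 - 1*(-24/7)) = 0*(-94 + 24/7) = 0*(-634/7) = 0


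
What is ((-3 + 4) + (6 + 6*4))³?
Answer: 29791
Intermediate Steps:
((-3 + 4) + (6 + 6*4))³ = (1 + (6 + 24))³ = (1 + 30)³ = 31³ = 29791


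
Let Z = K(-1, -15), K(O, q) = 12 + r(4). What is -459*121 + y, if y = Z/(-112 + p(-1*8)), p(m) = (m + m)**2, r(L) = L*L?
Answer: -1999397/36 ≈ -55539.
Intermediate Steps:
r(L) = L**2
K(O, q) = 28 (K(O, q) = 12 + 4**2 = 12 + 16 = 28)
p(m) = 4*m**2 (p(m) = (2*m)**2 = 4*m**2)
Z = 28
y = 7/36 (y = 28/(-112 + 4*(-1*8)**2) = 28/(-112 + 4*(-8)**2) = 28/(-112 + 4*64) = 28/(-112 + 256) = 28/144 = 28*(1/144) = 7/36 ≈ 0.19444)
-459*121 + y = -459*121 + 7/36 = -55539 + 7/36 = -1999397/36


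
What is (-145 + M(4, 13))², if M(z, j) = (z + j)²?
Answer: 20736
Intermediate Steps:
M(z, j) = (j + z)²
(-145 + M(4, 13))² = (-145 + (13 + 4)²)² = (-145 + 17²)² = (-145 + 289)² = 144² = 20736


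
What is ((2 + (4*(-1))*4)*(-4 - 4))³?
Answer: 1404928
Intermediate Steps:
((2 + (4*(-1))*4)*(-4 - 4))³ = ((2 - 4*4)*(-8))³ = ((2 - 16)*(-8))³ = (-14*(-8))³ = 112³ = 1404928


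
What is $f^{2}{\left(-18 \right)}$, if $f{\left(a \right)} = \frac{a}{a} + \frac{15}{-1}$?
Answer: $196$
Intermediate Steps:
$f{\left(a \right)} = -14$ ($f{\left(a \right)} = 1 + 15 \left(-1\right) = 1 - 15 = -14$)
$f^{2}{\left(-18 \right)} = \left(-14\right)^{2} = 196$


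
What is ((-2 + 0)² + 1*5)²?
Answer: 81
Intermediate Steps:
((-2 + 0)² + 1*5)² = ((-2)² + 5)² = (4 + 5)² = 9² = 81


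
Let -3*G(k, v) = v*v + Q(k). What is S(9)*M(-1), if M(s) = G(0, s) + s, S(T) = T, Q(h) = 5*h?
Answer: -12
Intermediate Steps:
G(k, v) = -5*k/3 - v²/3 (G(k, v) = -(v*v + 5*k)/3 = -(v² + 5*k)/3 = -5*k/3 - v²/3)
M(s) = s - s²/3 (M(s) = (-5/3*0 - s²/3) + s = (0 - s²/3) + s = -s²/3 + s = s - s²/3)
S(9)*M(-1) = 9*((⅓)*(-1)*(3 - 1*(-1))) = 9*((⅓)*(-1)*(3 + 1)) = 9*((⅓)*(-1)*4) = 9*(-4/3) = -12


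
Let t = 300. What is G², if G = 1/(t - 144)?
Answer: 1/24336 ≈ 4.1091e-5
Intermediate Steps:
G = 1/156 (G = 1/(300 - 144) = 1/156 ≈ 0.0064103)
G² = (1/156)² = 1/24336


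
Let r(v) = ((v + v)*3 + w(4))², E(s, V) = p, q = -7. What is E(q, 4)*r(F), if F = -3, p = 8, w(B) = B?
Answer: 1568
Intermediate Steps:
E(s, V) = 8
r(v) = (4 + 6*v)² (r(v) = ((v + v)*3 + 4)² = ((2*v)*3 + 4)² = (6*v + 4)² = (4 + 6*v)²)
E(q, 4)*r(F) = 8*(4*(2 + 3*(-3))²) = 8*(4*(2 - 9)²) = 8*(4*(-7)²) = 8*(4*49) = 8*196 = 1568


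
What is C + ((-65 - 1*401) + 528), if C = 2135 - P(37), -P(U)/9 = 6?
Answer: 2251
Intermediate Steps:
P(U) = -54 (P(U) = -9*6 = -54)
C = 2189 (C = 2135 - 1*(-54) = 2135 + 54 = 2189)
C + ((-65 - 1*401) + 528) = 2189 + ((-65 - 1*401) + 528) = 2189 + ((-65 - 401) + 528) = 2189 + (-466 + 528) = 2189 + 62 = 2251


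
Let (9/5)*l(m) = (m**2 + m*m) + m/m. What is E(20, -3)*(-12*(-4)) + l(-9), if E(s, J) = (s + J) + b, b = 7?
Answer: 11183/9 ≈ 1242.6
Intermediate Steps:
E(s, J) = 7 + J + s (E(s, J) = (s + J) + 7 = (J + s) + 7 = 7 + J + s)
l(m) = 5/9 + 10*m**2/9 (l(m) = 5*((m**2 + m*m) + m/m)/9 = 5*((m**2 + m**2) + 1)/9 = 5*(2*m**2 + 1)/9 = 5*(1 + 2*m**2)/9 = 5/9 + 10*m**2/9)
E(20, -3)*(-12*(-4)) + l(-9) = (7 - 3 + 20)*(-12*(-4)) + (5/9 + (10/9)*(-9)**2) = 24*48 + (5/9 + (10/9)*81) = 1152 + (5/9 + 90) = 1152 + 815/9 = 11183/9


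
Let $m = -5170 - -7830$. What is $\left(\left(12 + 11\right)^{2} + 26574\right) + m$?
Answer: $29763$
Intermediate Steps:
$m = 2660$ ($m = -5170 + 7830 = 2660$)
$\left(\left(12 + 11\right)^{2} + 26574\right) + m = \left(\left(12 + 11\right)^{2} + 26574\right) + 2660 = \left(23^{2} + 26574\right) + 2660 = \left(529 + 26574\right) + 2660 = 27103 + 2660 = 29763$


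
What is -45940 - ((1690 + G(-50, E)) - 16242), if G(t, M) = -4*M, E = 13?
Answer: -31336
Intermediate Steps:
-45940 - ((1690 + G(-50, E)) - 16242) = -45940 - ((1690 - 4*13) - 16242) = -45940 - ((1690 - 52) - 16242) = -45940 - (1638 - 16242) = -45940 - 1*(-14604) = -45940 + 14604 = -31336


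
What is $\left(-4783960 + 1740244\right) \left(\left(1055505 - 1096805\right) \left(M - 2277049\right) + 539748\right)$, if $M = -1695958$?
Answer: $-499430358266319168$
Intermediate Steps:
$\left(-4783960 + 1740244\right) \left(\left(1055505 - 1096805\right) \left(M - 2277049\right) + 539748\right) = \left(-4783960 + 1740244\right) \left(\left(1055505 - 1096805\right) \left(-1695958 - 2277049\right) + 539748\right) = - 3043716 \left(\left(-41300\right) \left(-3973007\right) + 539748\right) = - 3043716 \left(164085189100 + 539748\right) = \left(-3043716\right) 164085728848 = -499430358266319168$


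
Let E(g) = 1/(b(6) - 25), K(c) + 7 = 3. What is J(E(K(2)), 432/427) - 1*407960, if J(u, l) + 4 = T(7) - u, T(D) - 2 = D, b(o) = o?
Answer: -7751144/19 ≈ -4.0796e+5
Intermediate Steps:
K(c) = -4 (K(c) = -7 + 3 = -4)
E(g) = -1/19 (E(g) = 1/(6 - 25) = 1/(-19) = -1/19)
T(D) = 2 + D
J(u, l) = 5 - u (J(u, l) = -4 + ((2 + 7) - u) = -4 + (9 - u) = 5 - u)
J(E(K(2)), 432/427) - 1*407960 = (5 - 1*(-1/19)) - 1*407960 = (5 + 1/19) - 407960 = 96/19 - 407960 = -7751144/19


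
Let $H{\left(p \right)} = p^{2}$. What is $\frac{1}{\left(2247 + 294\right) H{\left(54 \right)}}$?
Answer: $\frac{1}{7409556} \approx 1.3496 \cdot 10^{-7}$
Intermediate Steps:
$\frac{1}{\left(2247 + 294\right) H{\left(54 \right)}} = \frac{1}{\left(2247 + 294\right) 54^{2}} = \frac{1}{2541 \cdot 2916} = \frac{1}{2541} \cdot \frac{1}{2916} = \frac{1}{7409556}$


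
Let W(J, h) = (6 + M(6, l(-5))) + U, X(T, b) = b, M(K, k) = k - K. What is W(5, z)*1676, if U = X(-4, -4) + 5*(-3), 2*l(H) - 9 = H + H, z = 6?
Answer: -32682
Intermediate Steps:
l(H) = 9/2 + H (l(H) = 9/2 + (H + H)/2 = 9/2 + (2*H)/2 = 9/2 + H)
U = -19 (U = -4 + 5*(-3) = -4 - 15 = -19)
W(J, h) = -39/2 (W(J, h) = (6 + ((9/2 - 5) - 1*6)) - 19 = (6 + (-½ - 6)) - 19 = (6 - 13/2) - 19 = -½ - 19 = -39/2)
W(5, z)*1676 = -39/2*1676 = -32682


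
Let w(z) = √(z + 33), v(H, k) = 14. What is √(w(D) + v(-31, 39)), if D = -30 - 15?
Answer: √(14 + 2*I*√3) ≈ 3.7698 + 0.45946*I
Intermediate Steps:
D = -45
w(z) = √(33 + z)
√(w(D) + v(-31, 39)) = √(√(33 - 45) + 14) = √(√(-12) + 14) = √(2*I*√3 + 14) = √(14 + 2*I*√3)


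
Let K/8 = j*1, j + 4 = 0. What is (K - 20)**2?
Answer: 2704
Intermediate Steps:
j = -4 (j = -4 + 0 = -4)
K = -32 (K = 8*(-4*1) = 8*(-4) = -32)
(K - 20)**2 = (-32 - 20)**2 = (-52)**2 = 2704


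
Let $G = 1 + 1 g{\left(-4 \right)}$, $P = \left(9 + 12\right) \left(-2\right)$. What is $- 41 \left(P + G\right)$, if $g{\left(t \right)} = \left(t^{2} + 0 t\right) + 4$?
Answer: $861$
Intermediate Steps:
$g{\left(t \right)} = 4 + t^{2}$ ($g{\left(t \right)} = \left(t^{2} + 0\right) + 4 = t^{2} + 4 = 4 + t^{2}$)
$P = -42$ ($P = 21 \left(-2\right) = -42$)
$G = 21$ ($G = 1 + 1 \left(4 + \left(-4\right)^{2}\right) = 1 + 1 \left(4 + 16\right) = 1 + 1 \cdot 20 = 1 + 20 = 21$)
$- 41 \left(P + G\right) = - 41 \left(-42 + 21\right) = \left(-41\right) \left(-21\right) = 861$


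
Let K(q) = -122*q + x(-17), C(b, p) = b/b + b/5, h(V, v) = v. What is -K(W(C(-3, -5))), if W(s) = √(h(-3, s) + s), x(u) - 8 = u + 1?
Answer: 8 + 244*√5/5 ≈ 117.12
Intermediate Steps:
x(u) = 9 + u (x(u) = 8 + (u + 1) = 8 + (1 + u) = 9 + u)
C(b, p) = 1 + b/5 (C(b, p) = 1 + b*(⅕) = 1 + b/5)
W(s) = √2*√s (W(s) = √(s + s) = √(2*s) = √2*√s)
K(q) = -8 - 122*q (K(q) = -122*q + (9 - 17) = -122*q - 8 = -8 - 122*q)
-K(W(C(-3, -5))) = -(-8 - 122*√2*√(1 + (⅕)*(-3))) = -(-8 - 122*√2*√(1 - ⅗)) = -(-8 - 122*√2*√(⅖)) = -(-8 - 122*√2*√10/5) = -(-8 - 244*√5/5) = 8 + 244*√5/5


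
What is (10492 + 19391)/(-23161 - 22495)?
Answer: -29883/45656 ≈ -0.65452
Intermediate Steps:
(10492 + 19391)/(-23161 - 22495) = 29883/(-45656) = 29883*(-1/45656) = -29883/45656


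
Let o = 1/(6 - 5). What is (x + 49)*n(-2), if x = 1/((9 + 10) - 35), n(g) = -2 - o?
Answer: -2349/16 ≈ -146.81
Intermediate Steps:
o = 1 (o = 1/1 = 1)
n(g) = -3 (n(g) = -2 - 1*1 = -2 - 1 = -3)
x = -1/16 (x = 1/(19 - 35) = 1/(-16) = -1/16 ≈ -0.062500)
(x + 49)*n(-2) = (-1/16 + 49)*(-3) = (783/16)*(-3) = -2349/16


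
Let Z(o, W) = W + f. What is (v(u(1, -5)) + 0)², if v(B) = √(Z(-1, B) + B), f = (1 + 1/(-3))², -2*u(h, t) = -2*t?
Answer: -86/9 ≈ -9.5556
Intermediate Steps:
u(h, t) = t (u(h, t) = -(-1)*t = t)
f = 4/9 (f = (1 - ⅓)² = (⅔)² = 4/9 ≈ 0.44444)
Z(o, W) = 4/9 + W (Z(o, W) = W + 4/9 = 4/9 + W)
v(B) = √(4/9 + 2*B) (v(B) = √((4/9 + B) + B) = √(4/9 + 2*B))
(v(u(1, -5)) + 0)² = (√(4 + 18*(-5))/3 + 0)² = (√(4 - 90)/3 + 0)² = (√(-86)/3 + 0)² = ((I*√86)/3 + 0)² = (I*√86/3 + 0)² = (I*√86/3)² = -86/9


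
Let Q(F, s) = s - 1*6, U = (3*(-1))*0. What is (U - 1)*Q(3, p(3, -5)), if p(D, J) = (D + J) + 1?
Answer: 7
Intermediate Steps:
U = 0 (U = -3*0 = 0)
p(D, J) = 1 + D + J
Q(F, s) = -6 + s (Q(F, s) = s - 6 = -6 + s)
(U - 1)*Q(3, p(3, -5)) = (0 - 1)*(-6 + (1 + 3 - 5)) = -(-6 - 1) = -1*(-7) = 7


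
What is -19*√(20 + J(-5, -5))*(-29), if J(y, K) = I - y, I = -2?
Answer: 551*√23 ≈ 2642.5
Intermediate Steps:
J(y, K) = -2 - y
-19*√(20 + J(-5, -5))*(-29) = -19*√(20 + (-2 - 1*(-5)))*(-29) = -19*√(20 + (-2 + 5))*(-29) = -19*√(20 + 3)*(-29) = -19*√23*(-29) = 551*√23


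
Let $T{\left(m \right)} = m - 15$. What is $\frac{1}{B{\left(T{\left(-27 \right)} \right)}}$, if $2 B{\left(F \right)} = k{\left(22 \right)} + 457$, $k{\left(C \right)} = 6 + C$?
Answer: $\frac{2}{485} \approx 0.0041237$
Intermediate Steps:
$T{\left(m \right)} = -15 + m$
$B{\left(F \right)} = \frac{485}{2}$ ($B{\left(F \right)} = \frac{\left(6 + 22\right) + 457}{2} = \frac{28 + 457}{2} = \frac{1}{2} \cdot 485 = \frac{485}{2}$)
$\frac{1}{B{\left(T{\left(-27 \right)} \right)}} = \frac{1}{\frac{485}{2}} = \frac{2}{485}$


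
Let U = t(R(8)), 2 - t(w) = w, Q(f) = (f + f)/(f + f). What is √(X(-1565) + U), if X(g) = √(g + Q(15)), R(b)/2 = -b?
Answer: √(18 + 2*I*√391) ≈ 5.5431 + 3.5673*I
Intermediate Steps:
R(b) = -2*b (R(b) = 2*(-b) = -2*b)
Q(f) = 1 (Q(f) = (2*f)/((2*f)) = (2*f)*(1/(2*f)) = 1)
X(g) = √(1 + g) (X(g) = √(g + 1) = √(1 + g))
t(w) = 2 - w
U = 18 (U = 2 - (-2)*8 = 2 - 1*(-16) = 2 + 16 = 18)
√(X(-1565) + U) = √(√(1 - 1565) + 18) = √(√(-1564) + 18) = √(2*I*√391 + 18) = √(18 + 2*I*√391)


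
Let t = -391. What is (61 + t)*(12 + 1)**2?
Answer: -55770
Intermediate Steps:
(61 + t)*(12 + 1)**2 = (61 - 391)*(12 + 1)**2 = -330*13**2 = -330*169 = -55770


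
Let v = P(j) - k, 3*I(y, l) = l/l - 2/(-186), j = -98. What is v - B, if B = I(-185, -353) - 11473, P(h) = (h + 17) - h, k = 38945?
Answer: -7660039/279 ≈ -27455.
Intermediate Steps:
I(y, l) = 94/279 (I(y, l) = (l/l - 2/(-186))/3 = (1 - 2*(-1/186))/3 = (1 + 1/93)/3 = (⅓)*(94/93) = 94/279)
P(h) = 17 (P(h) = (17 + h) - h = 17)
B = -3200873/279 (B = 94/279 - 11473 = -3200873/279 ≈ -11473.)
v = -38928 (v = 17 - 1*38945 = 17 - 38945 = -38928)
v - B = -38928 - 1*(-3200873/279) = -38928 + 3200873/279 = -7660039/279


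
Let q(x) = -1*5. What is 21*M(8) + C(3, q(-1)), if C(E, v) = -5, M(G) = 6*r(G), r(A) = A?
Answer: 1003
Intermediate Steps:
q(x) = -5
M(G) = 6*G
21*M(8) + C(3, q(-1)) = 21*(6*8) - 5 = 21*48 - 5 = 1008 - 5 = 1003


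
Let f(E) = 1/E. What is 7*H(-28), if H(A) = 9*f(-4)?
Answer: -63/4 ≈ -15.750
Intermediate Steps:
H(A) = -9/4 (H(A) = 9/(-4) = 9*(-1/4) = -9/4)
7*H(-28) = 7*(-9/4) = -63/4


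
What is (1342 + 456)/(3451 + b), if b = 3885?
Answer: 899/3668 ≈ 0.24509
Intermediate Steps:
(1342 + 456)/(3451 + b) = (1342 + 456)/(3451 + 3885) = 1798/7336 = 1798*(1/7336) = 899/3668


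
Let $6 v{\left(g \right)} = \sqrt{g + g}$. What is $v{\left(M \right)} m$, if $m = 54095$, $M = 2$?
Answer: $\frac{54095}{3} \approx 18032.0$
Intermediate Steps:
$v{\left(g \right)} = \frac{\sqrt{2} \sqrt{g}}{6}$ ($v{\left(g \right)} = \frac{\sqrt{g + g}}{6} = \frac{\sqrt{2 g}}{6} = \frac{\sqrt{2} \sqrt{g}}{6}$)
$v{\left(M \right)} m = \frac{\sqrt{2} \sqrt{2}}{6} \cdot 54095 = \frac{1}{3} \cdot 54095 = \frac{54095}{3}$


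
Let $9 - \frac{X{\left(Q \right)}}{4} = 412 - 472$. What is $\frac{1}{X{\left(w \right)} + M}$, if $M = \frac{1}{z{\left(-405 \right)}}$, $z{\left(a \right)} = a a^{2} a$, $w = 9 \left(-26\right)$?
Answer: $\frac{26904200625}{7425559372501} \approx 0.0036232$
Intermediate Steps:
$w = -234$
$X{\left(Q \right)} = 276$ ($X{\left(Q \right)} = 36 - 4 \left(412 - 472\right) = 36 - -240 = 36 + 240 = 276$)
$z{\left(a \right)} = a^{4}$ ($z{\left(a \right)} = a^{3} a = a^{4}$)
$M = \frac{1}{26904200625}$ ($M = \frac{1}{\left(-405\right)^{4}} = \frac{1}{26904200625} \approx 3.7169 \cdot 10^{-11}$)
$\frac{1}{X{\left(w \right)} + M} = \frac{1}{276 + \frac{1}{26904200625}} = \frac{1}{\frac{7425559372501}{26904200625}} = \frac{26904200625}{7425559372501}$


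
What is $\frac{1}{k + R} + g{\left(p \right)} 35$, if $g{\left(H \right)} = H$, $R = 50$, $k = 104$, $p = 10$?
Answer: $\frac{53901}{154} \approx 350.01$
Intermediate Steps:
$\frac{1}{k + R} + g{\left(p \right)} 35 = \frac{1}{104 + 50} + 10 \cdot 35 = \frac{1}{154} + 350 = \frac{53901}{154}$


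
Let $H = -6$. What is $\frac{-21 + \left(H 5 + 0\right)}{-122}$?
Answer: $\frac{51}{122} \approx 0.41803$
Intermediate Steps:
$\frac{-21 + \left(H 5 + 0\right)}{-122} = \frac{-21 + \left(\left(-6\right) 5 + 0\right)}{-122} = - \frac{-21 + \left(-30 + 0\right)}{122} = - \frac{-21 - 30}{122} = \left(- \frac{1}{122}\right) \left(-51\right) = \frac{51}{122}$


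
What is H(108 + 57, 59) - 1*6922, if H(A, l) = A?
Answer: -6757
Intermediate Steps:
H(108 + 57, 59) - 1*6922 = (108 + 57) - 1*6922 = 165 - 6922 = -6757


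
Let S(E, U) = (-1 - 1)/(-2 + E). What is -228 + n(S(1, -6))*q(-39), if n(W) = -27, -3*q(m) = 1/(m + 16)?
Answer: -5253/23 ≈ -228.39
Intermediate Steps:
q(m) = -1/(3*(16 + m)) (q(m) = -1/(3*(m + 16)) = -1/(3*(16 + m)))
S(E, U) = -2/(-2 + E)
-228 + n(S(1, -6))*q(-39) = -228 - (-27)/(48 + 3*(-39)) = -228 - (-27)/(48 - 117) = -228 - (-27)/(-69) = -228 - (-27)*(-1)/69 = -228 - 27*1/69 = -228 - 9/23 = -5253/23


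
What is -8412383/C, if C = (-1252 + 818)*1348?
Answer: 1201769/83576 ≈ 14.379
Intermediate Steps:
C = -585032 (C = -434*1348 = -585032)
-8412383/C = -8412383/(-585032) = -8412383*(-1/585032) = 1201769/83576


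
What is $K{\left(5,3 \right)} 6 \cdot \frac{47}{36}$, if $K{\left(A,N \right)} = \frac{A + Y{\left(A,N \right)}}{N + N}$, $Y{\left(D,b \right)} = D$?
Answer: $\frac{235}{18} \approx 13.056$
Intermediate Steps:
$K{\left(A,N \right)} = \frac{A}{N}$ ($K{\left(A,N \right)} = \frac{A + A}{N + N} = \frac{2 A}{2 N} = 2 A \frac{1}{2 N} = \frac{A}{N}$)
$K{\left(5,3 \right)} 6 \cdot \frac{47}{36} = \frac{5}{3} \cdot 6 \cdot \frac{47}{36} = 10 \cdot \frac{47}{36} = \frac{235}{18}$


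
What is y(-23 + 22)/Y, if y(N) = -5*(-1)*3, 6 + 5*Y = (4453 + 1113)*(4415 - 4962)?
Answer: -75/3044608 ≈ -2.4634e-5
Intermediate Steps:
Y = -3044608/5 (Y = -6/5 + ((4453 + 1113)*(4415 - 4962))/5 = -6/5 + (5566*(-547))/5 = -6/5 + (⅕)*(-3044602) = -6/5 - 3044602/5 = -3044608/5 ≈ -6.0892e+5)
y(N) = 15 (y(N) = 5*3 = 15)
y(-23 + 22)/Y = 15/(-3044608/5) = 15*(-5/3044608) = -75/3044608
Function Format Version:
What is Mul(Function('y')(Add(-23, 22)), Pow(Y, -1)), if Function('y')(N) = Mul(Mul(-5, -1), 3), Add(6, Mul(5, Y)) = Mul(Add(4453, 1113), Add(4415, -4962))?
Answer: Rational(-75, 3044608) ≈ -2.4634e-5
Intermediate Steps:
Y = Rational(-3044608, 5) (Y = Add(Rational(-6, 5), Mul(Rational(1, 5), Mul(Add(4453, 1113), Add(4415, -4962)))) = Add(Rational(-6, 5), Mul(Rational(1, 5), Mul(5566, -547))) = Add(Rational(-6, 5), Mul(Rational(1, 5), -3044602)) = Add(Rational(-6, 5), Rational(-3044602, 5)) = Rational(-3044608, 5) ≈ -6.0892e+5)
Function('y')(N) = 15 (Function('y')(N) = Mul(5, 3) = 15)
Mul(Function('y')(Add(-23, 22)), Pow(Y, -1)) = Mul(15, Pow(Rational(-3044608, 5), -1)) = Mul(15, Rational(-5, 3044608)) = Rational(-75, 3044608)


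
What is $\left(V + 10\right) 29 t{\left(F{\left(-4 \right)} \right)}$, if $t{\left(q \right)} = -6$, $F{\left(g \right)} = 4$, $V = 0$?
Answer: $-1740$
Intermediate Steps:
$\left(V + 10\right) 29 t{\left(F{\left(-4 \right)} \right)} = \left(0 + 10\right) 29 \left(-6\right) = 10 \cdot 29 \left(-6\right) = 290 \left(-6\right) = -1740$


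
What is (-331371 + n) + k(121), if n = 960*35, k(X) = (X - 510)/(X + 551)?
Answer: -200102501/672 ≈ -2.9777e+5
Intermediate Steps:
k(X) = (-510 + X)/(551 + X)
n = 33600
(-331371 + n) + k(121) = (-331371 + 33600) + (-510 + 121)/(551 + 121) = -297771 - 389/672 = -200102501/672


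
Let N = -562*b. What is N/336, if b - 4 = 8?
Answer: -281/14 ≈ -20.071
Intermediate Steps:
b = 12 (b = 4 + 8 = 12)
N = -6744 (N = -562*12 = -6744)
N/336 = -6744/336 = -6744*1/336 = -281/14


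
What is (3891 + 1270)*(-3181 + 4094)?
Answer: 4711993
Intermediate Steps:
(3891 + 1270)*(-3181 + 4094) = 5161*913 = 4711993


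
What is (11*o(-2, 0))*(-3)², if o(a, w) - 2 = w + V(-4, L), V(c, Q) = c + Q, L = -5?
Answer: -693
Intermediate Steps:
V(c, Q) = Q + c
o(a, w) = -7 + w (o(a, w) = 2 + (w + (-5 - 4)) = 2 + (w - 9) = 2 + (-9 + w) = -7 + w)
(11*o(-2, 0))*(-3)² = (11*(-7 + 0))*(-3)² = (11*(-7))*9 = -77*9 = -693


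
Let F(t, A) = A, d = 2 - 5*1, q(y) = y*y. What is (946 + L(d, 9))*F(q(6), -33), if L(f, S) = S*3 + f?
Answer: -32010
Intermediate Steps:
q(y) = y²
d = -3 (d = 2 - 5 = -3)
L(f, S) = f + 3*S (L(f, S) = 3*S + f = f + 3*S)
(946 + L(d, 9))*F(q(6), -33) = (946 + (-3 + 3*9))*(-33) = (946 + (-3 + 27))*(-33) = (946 + 24)*(-33) = 970*(-33) = -32010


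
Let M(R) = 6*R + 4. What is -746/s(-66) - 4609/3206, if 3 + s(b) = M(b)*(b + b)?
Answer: -240865945/165881646 ≈ -1.4520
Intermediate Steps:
M(R) = 4 + 6*R
s(b) = -3 + 2*b*(4 + 6*b) (s(b) = -3 + (4 + 6*b)*(b + b) = -3 + (4 + 6*b)*(2*b) = -3 + 2*b*(4 + 6*b))
-746/s(-66) - 4609/3206 = -746/(-3 + 4*(-66)*(2 + 3*(-66))) - 4609/3206 = -746/(-3 + 4*(-66)*(2 - 198)) - 4609*1/3206 = -746/(-3 + 4*(-66)*(-196)) - 4609/3206 = -746/(-3 + 51744) - 4609/3206 = -746/51741 - 4609/3206 = -240865945/165881646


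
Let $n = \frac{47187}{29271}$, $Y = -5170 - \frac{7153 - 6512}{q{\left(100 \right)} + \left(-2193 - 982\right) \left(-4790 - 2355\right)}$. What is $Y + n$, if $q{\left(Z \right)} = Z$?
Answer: $- \frac{1143982254820712}{221342179575} \approx -5168.4$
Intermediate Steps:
$Y = - \frac{117283906391}{22685475}$ ($Y = -5170 - \frac{7153 - 6512}{100 + \left(-2193 - 982\right) \left(-4790 - 2355\right)} = -5170 - \frac{641}{100 - -22685375} = -5170 - \frac{641}{100 + 22685375} = -5170 - \frac{641}{22685475} = - \frac{117283906391}{22685475} \approx -5170.0$)
$n = \frac{15729}{9757}$ ($n = 47187 \cdot \frac{1}{29271} = \frac{15729}{9757} \approx 1.6121$)
$Y + n = - \frac{117283906391}{22685475} + \frac{15729}{9757} = - \frac{1143982254820712}{221342179575}$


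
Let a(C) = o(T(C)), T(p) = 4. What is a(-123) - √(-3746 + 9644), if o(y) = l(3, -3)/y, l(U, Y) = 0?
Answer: -√5898 ≈ -76.798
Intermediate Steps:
o(y) = 0 (o(y) = 0/y = 0)
a(C) = 0
a(-123) - √(-3746 + 9644) = 0 - √(-3746 + 9644) = 0 - √5898 = -√5898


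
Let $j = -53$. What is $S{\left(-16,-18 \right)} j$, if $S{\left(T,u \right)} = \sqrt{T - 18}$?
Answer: $- 53 i \sqrt{34} \approx - 309.04 i$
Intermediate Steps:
$S{\left(T,u \right)} = \sqrt{-18 + T}$
$S{\left(-16,-18 \right)} j = \sqrt{-18 - 16} \left(-53\right) = \sqrt{-34} \left(-53\right) = i \sqrt{34} \left(-53\right) = - 53 i \sqrt{34}$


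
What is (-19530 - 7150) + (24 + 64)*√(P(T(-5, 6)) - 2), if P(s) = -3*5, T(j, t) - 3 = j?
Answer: -26680 + 88*I*√17 ≈ -26680.0 + 362.83*I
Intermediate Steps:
T(j, t) = 3 + j
P(s) = -15
(-19530 - 7150) + (24 + 64)*√(P(T(-5, 6)) - 2) = (-19530 - 7150) + (24 + 64)*√(-15 - 2) = -26680 + 88*√(-17) = -26680 + 88*(I*√17) = -26680 + 88*I*√17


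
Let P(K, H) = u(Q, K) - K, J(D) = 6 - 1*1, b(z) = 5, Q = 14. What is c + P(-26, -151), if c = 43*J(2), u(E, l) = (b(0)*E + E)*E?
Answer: 1417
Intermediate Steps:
J(D) = 5 (J(D) = 6 - 1 = 5)
u(E, l) = 6*E² (u(E, l) = (5*E + E)*E = (6*E)*E = 6*E²)
c = 215 (c = 43*5 = 215)
P(K, H) = 1176 - K (P(K, H) = 6*14² - K = 6*196 - K = 1176 - K)
c + P(-26, -151) = 215 + (1176 - 1*(-26)) = 215 + (1176 + 26) = 215 + 1202 = 1417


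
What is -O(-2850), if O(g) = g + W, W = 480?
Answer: 2370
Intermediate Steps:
O(g) = 480 + g (O(g) = g + 480 = 480 + g)
-O(-2850) = -(480 - 2850) = -1*(-2370) = 2370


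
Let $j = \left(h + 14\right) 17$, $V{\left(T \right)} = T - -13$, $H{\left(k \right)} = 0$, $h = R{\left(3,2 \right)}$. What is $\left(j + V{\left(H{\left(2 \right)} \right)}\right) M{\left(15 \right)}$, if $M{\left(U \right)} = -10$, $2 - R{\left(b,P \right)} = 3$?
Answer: $-2340$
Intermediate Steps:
$R{\left(b,P \right)} = -1$ ($R{\left(b,P \right)} = 2 - 3 = -1$)
$h = -1$
$V{\left(T \right)} = 13 + T$ ($V{\left(T \right)} = T + 13 = 13 + T$)
$j = 221$ ($j = \left(-1 + 14\right) 17 = 13 \cdot 17 = 221$)
$\left(j + V{\left(H{\left(2 \right)} \right)}\right) M{\left(15 \right)} = \left(221 + \left(13 + 0\right)\right) \left(-10\right) = \left(221 + 13\right) \left(-10\right) = 234 \left(-10\right) = -2340$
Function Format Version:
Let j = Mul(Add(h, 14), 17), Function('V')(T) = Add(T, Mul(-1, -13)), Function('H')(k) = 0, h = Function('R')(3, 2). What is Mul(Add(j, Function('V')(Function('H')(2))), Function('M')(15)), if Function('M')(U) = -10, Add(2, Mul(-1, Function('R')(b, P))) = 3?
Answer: -2340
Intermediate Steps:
Function('R')(b, P) = -1 (Function('R')(b, P) = Add(2, Mul(-1, 3)) = Add(2, -3) = -1)
h = -1
Function('V')(T) = Add(13, T) (Function('V')(T) = Add(T, 13) = Add(13, T))
j = 221 (j = Mul(Add(-1, 14), 17) = Mul(13, 17) = 221)
Mul(Add(j, Function('V')(Function('H')(2))), Function('M')(15)) = Mul(Add(221, Add(13, 0)), -10) = Mul(Add(221, 13), -10) = Mul(234, -10) = -2340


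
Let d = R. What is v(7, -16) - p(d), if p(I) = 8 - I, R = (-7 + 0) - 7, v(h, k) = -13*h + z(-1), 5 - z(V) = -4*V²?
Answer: -104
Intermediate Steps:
z(V) = 5 + 4*V² (z(V) = 5 - (-4)*V² = 5 + 4*V²)
v(h, k) = 9 - 13*h (v(h, k) = -13*h + (5 + 4*(-1)²) = -13*h + (5 + 4*1) = -13*h + (5 + 4) = -13*h + 9 = 9 - 13*h)
R = -14 (R = -7 - 7 = -14)
d = -14
v(7, -16) - p(d) = (9 - 13*7) - (8 - 1*(-14)) = (9 - 91) - (8 + 14) = -82 - 1*22 = -82 - 22 = -104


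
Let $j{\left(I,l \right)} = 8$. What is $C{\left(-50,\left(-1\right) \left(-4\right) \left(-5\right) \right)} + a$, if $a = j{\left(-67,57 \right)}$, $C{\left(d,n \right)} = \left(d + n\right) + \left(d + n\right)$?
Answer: $-132$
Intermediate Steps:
$C{\left(d,n \right)} = 2 d + 2 n$
$a = 8$
$C{\left(-50,\left(-1\right) \left(-4\right) \left(-5\right) \right)} + a = \left(2 \left(-50\right) + 2 \left(-1\right) \left(-4\right) \left(-5\right)\right) + 8 = \left(-100 + 2 \cdot 4 \left(-5\right)\right) + 8 = \left(-100 + 2 \left(-20\right)\right) + 8 = \left(-100 - 40\right) + 8 = -140 + 8 = -132$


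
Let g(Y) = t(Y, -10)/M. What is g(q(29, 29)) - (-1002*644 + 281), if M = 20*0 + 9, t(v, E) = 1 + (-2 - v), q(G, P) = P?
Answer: 1935011/3 ≈ 6.4500e+5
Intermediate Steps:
t(v, E) = -1 - v
M = 9 (M = 0 + 9 = 9)
g(Y) = -⅑ - Y/9 (g(Y) = (-1 - Y)/9 = (-1 - Y)*(⅑) = -⅑ - Y/9)
g(q(29, 29)) - (-1002*644 + 281) = (-⅑ - ⅑*29) - (-1002*644 + 281) = (-⅑ - 29/9) - (-645288 + 281) = -10/3 - 1*(-645007) = -10/3 + 645007 = 1935011/3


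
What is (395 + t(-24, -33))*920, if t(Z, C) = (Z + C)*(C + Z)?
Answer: 3352480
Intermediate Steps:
t(Z, C) = (C + Z)**2 (t(Z, C) = (C + Z)*(C + Z) = (C + Z)**2)
(395 + t(-24, -33))*920 = (395 + (-33 - 24)**2)*920 = (395 + (-57)**2)*920 = (395 + 3249)*920 = 3644*920 = 3352480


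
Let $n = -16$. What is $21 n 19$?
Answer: $-6384$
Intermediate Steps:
$21 n 19 = 21 \left(-16\right) 19 = \left(-336\right) 19 = -6384$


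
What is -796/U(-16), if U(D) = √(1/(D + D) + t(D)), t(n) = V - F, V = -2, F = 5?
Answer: 3184*I*√2/15 ≈ 300.19*I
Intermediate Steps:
t(n) = -7 (t(n) = -2 - 1*5 = -2 - 5 = -7)
U(D) = √(-7 + 1/(2*D)) (U(D) = √(1/(D + D) - 7) = √(1/(2*D) - 7) = √(-7 + 1/(2*D)))
-796/U(-16) = -796*2/√(-28 + 2/(-16)) = -796*2/√(-28 + 2*(-1/16)) = -796*2/√(-28 - ⅛) = -796*(-4*I*√2/15) = -(-3184)*I*√2/15 = 3184*I*√2/15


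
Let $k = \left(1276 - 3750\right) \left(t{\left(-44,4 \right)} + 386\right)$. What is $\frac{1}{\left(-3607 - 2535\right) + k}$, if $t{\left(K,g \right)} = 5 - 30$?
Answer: $- \frac{1}{899256} \approx -1.112 \cdot 10^{-6}$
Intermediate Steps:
$t{\left(K,g \right)} = -25$ ($t{\left(K,g \right)} = 5 - 30 = -25$)
$k = -893114$ ($k = \left(1276 - 3750\right) \left(-25 + 386\right) = \left(-2474\right) 361 = -893114$)
$\frac{1}{\left(-3607 - 2535\right) + k} = \frac{1}{\left(-3607 - 2535\right) - 893114} = \frac{1}{-6142 - 893114} = \frac{1}{-899256} = - \frac{1}{899256}$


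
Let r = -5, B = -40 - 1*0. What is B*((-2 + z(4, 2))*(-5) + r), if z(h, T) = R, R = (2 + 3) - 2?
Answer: 400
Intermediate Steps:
B = -40 (B = -40 + 0 = -40)
R = 3 (R = 5 - 2 = 3)
z(h, T) = 3
B*((-2 + z(4, 2))*(-5) + r) = -40*((-2 + 3)*(-5) - 5) = -40*(1*(-5) - 5) = -40*(-5 - 5) = -40*(-10) = 400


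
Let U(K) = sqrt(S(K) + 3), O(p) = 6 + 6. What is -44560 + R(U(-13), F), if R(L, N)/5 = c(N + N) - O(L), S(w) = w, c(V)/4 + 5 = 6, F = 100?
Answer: -44600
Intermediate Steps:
c(V) = 4 (c(V) = -20 + 4*6 = -20 + 24 = 4)
O(p) = 12
U(K) = sqrt(3 + K) (U(K) = sqrt(K + 3) = sqrt(3 + K))
R(L, N) = -40 (R(L, N) = 5*(4 - 1*12) = 5*(4 - 12) = 5*(-8) = -40)
-44560 + R(U(-13), F) = -44560 - 40 = -44600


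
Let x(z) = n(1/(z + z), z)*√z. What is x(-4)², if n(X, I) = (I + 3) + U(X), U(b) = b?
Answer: -81/16 ≈ -5.0625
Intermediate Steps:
n(X, I) = 3 + I + X (n(X, I) = (I + 3) + X = (3 + I) + X = 3 + I + X)
x(z) = √z*(3 + z + 1/(2*z)) (x(z) = (3 + z + 1/(z + z))*√z = (3 + z + 1/(2*z))*√z = √z*(3 + z + 1/(2*z)))
x(-4)² = ((½ - 4*(3 - 4))/√(-4))² = ((-I/2)*(½ - 4*(-1)))² = ((-I/2)*(½ + 4))² = (-I/2*(9/2))² = (-9*I/4)² = -81/16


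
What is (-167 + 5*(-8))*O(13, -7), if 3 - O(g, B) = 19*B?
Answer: -28152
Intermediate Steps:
O(g, B) = 3 - 19*B
(-167 + 5*(-8))*O(13, -7) = (-167 + 5*(-8))*(3 - 19*(-7)) = (-167 - 40)*(3 + 133) = -207*136 = -28152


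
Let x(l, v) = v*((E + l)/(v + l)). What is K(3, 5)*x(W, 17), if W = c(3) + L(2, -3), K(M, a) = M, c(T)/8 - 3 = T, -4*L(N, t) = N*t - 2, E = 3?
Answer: 2703/67 ≈ 40.343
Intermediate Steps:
L(N, t) = ½ - N*t/4 (L(N, t) = -(N*t - 2)/4 = -(-2 + N*t)/4 = ½ - N*t/4)
c(T) = 24 + 8*T
W = 50 (W = (24 + 8*3) + (½ - ¼*2*(-3)) = (24 + 24) + (½ + 3/2) = 48 + 2 = 50)
x(l, v) = v*(3 + l)/(l + v) (x(l, v) = v*((3 + l)/(v + l)) = v*((3 + l)/(l + v)) = v*(3 + l)/(l + v))
K(3, 5)*x(W, 17) = 3*(17*(3 + 50)/(50 + 17)) = 3*(17*53/67) = 3*(17*(1/67)*53) = 3*(901/67) = 2703/67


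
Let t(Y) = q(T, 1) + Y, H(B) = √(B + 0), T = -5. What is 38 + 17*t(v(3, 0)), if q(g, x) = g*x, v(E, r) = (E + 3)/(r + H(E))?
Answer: -47 + 34*√3 ≈ 11.890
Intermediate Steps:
H(B) = √B
v(E, r) = (3 + E)/(r + √E) (v(E, r) = (E + 3)/(r + √E) = (3 + E)/(r + √E))
t(Y) = -5 + Y (t(Y) = -5*1 + Y = -5 + Y)
38 + 17*t(v(3, 0)) = 38 + 17*(-5 + (3 + 3)/(0 + √3)) = 38 + 17*(-5 + 6/√3) = 38 + 17*(-5 + (√3/3)*6) = 38 + 17*(-5 + 2*√3) = 38 + (-85 + 34*√3) = -47 + 34*√3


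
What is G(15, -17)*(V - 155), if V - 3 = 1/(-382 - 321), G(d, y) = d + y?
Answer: 213714/703 ≈ 304.00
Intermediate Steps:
V = 2108/703 (V = 3 + 1/(-382 - 321) = 3 + 1/(-703) = 3 - 1/703 = 2108/703 ≈ 2.9986)
G(15, -17)*(V - 155) = (15 - 17)*(2108/703 - 155) = -2*(-106857/703) = 213714/703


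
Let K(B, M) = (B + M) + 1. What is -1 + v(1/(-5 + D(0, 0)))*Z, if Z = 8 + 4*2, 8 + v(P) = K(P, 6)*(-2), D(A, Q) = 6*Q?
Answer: -1733/5 ≈ -346.60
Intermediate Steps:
K(B, M) = 1 + B + M
v(P) = -22 - 2*P (v(P) = -8 + (1 + P + 6)*(-2) = -8 + (7 + P)*(-2) = -8 + (-14 - 2*P) = -22 - 2*P)
Z = 16 (Z = 8 + 8 = 16)
-1 + v(1/(-5 + D(0, 0)))*Z = -1 + (-22 - 2/(-5 + 6*0))*16 = -1 + (-22 - 2/(-5 + 0))*16 = -1 + (-22 - 2/(-5))*16 = -1 + (-22 - 2*(-⅕))*16 = -1 + (-22 + ⅖)*16 = -1 - 108/5*16 = -1 - 1728/5 = -1733/5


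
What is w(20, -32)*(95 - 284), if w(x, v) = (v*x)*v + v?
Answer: -3864672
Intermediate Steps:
w(x, v) = v + x*v² (w(x, v) = x*v² + v = v + x*v²)
w(20, -32)*(95 - 284) = (-32*(1 - 32*20))*(95 - 284) = -32*(1 - 640)*(-189) = -32*(-639)*(-189) = 20448*(-189) = -3864672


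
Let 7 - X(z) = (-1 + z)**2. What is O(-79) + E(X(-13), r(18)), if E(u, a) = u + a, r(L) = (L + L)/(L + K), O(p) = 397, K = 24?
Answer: 1462/7 ≈ 208.86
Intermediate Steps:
r(L) = 2*L/(24 + L) (r(L) = (L + L)/(L + 24) = (2*L)/(24 + L) = 2*L/(24 + L))
X(z) = 7 - (-1 + z)**2
E(u, a) = a + u
O(-79) + E(X(-13), r(18)) = 397 + (2*18/(24 + 18) + (7 - (-1 - 13)**2)) = 397 + (2*18/42 + (7 - 1*(-14)**2)) = 397 + (2*18*(1/42) + (7 - 1*196)) = 397 + (6/7 + (7 - 196)) = 397 + (6/7 - 189) = 397 - 1317/7 = 1462/7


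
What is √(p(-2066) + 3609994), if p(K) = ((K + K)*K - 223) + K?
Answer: √12144417 ≈ 3484.9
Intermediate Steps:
p(K) = -223 + K + 2*K² (p(K) = ((2*K)*K - 223) + K = (2*K² - 223) + K = (-223 + 2*K²) + K = -223 + K + 2*K²)
√(p(-2066) + 3609994) = √((-223 - 2066 + 2*(-2066)²) + 3609994) = √((-223 - 2066 + 2*4268356) + 3609994) = √((-223 - 2066 + 8536712) + 3609994) = √(8534423 + 3609994) = √12144417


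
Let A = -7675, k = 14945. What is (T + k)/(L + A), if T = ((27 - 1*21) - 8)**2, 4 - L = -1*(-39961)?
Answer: -14949/47632 ≈ -0.31384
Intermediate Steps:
L = -39957 (L = 4 - (-1)*(-39961) = 4 - 1*39961 = 4 - 39961 = -39957)
T = 4 (T = ((27 - 21) - 8)**2 = (6 - 8)**2 = (-2)**2 = 4)
(T + k)/(L + A) = (4 + 14945)/(-39957 - 7675) = 14949/(-47632) = 14949*(-1/47632) = -14949/47632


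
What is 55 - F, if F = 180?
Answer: -125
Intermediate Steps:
55 - F = 55 - 1*180 = 55 - 180 = -125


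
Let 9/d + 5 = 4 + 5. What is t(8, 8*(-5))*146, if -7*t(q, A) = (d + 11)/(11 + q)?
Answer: -3869/266 ≈ -14.545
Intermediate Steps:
d = 9/4 (d = 9/(-5 + (4 + 5)) = 9/(-5 + 9) = 9/4 ≈ 2.2500)
t(q, A) = -53/(28*(11 + q)) (t(q, A) = -(9/4 + 11)/(7*(11 + q)) = -53/(28*(11 + q)))
t(8, 8*(-5))*146 = -53/(308 + 28*8)*146 = -53/(308 + 224)*146 = -53/532*146 = -3869/266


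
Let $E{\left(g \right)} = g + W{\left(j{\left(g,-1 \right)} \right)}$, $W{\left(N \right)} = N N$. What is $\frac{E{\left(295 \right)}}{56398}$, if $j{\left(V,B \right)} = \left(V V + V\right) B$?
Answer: $\frac{7624782695}{56398} \approx 1.352 \cdot 10^{5}$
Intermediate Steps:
$j{\left(V,B \right)} = B \left(V + V^{2}\right)$ ($j{\left(V,B \right)} = \left(V^{2} + V\right) B = \left(V + V^{2}\right) B = B \left(V + V^{2}\right)$)
$W{\left(N \right)} = N^{2}$
$E{\left(g \right)} = g + g^{2} \left(1 + g\right)^{2}$ ($E{\left(g \right)} = g + \left(- g \left(1 + g\right)\right)^{2} = g + g^{2} \left(1 + g\right)^{2}$)
$\frac{E{\left(295 \right)}}{56398} = \frac{295 \left(1 + 295 \left(1 + 295\right)^{2}\right)}{56398} = 295 \left(1 + 295 \cdot 296^{2}\right) \frac{1}{56398} = 295 \left(1 + 295 \cdot 87616\right) \frac{1}{56398} = 295 \left(1 + 25846720\right) \frac{1}{56398} = 295 \cdot 25846721 \cdot \frac{1}{56398} = 7624782695 \cdot \frac{1}{56398} = \frac{7624782695}{56398}$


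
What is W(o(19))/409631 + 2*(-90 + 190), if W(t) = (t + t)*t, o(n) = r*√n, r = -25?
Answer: 81949950/409631 ≈ 200.06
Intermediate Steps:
o(n) = -25*√n
W(t) = 2*t² (W(t) = (2*t)*t = 2*t²)
W(o(19))/409631 + 2*(-90 + 190) = (2*(-25*√19)²)/409631 + 2*(-90 + 190) = (2*11875)*(1/409631) + 2*100 = 23750*(1/409631) + 200 = 23750/409631 + 200 = 81949950/409631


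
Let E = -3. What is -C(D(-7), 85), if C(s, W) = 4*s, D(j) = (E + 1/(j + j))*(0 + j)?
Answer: -86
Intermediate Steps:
D(j) = j*(-3 + 1/(2*j)) (D(j) = (-3 + 1/(j + j))*(0 + j) = (-3 + 1/(2*j))*j = j*(-3 + 1/(2*j)))
-C(D(-7), 85) = -4*(½ - 3*(-7)) = -4*(½ + 21) = -4*43/2 = -1*86 = -86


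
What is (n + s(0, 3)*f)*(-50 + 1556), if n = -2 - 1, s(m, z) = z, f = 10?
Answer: 40662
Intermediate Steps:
n = -3
(n + s(0, 3)*f)*(-50 + 1556) = (-3 + 3*10)*(-50 + 1556) = (-3 + 30)*1506 = 27*1506 = 40662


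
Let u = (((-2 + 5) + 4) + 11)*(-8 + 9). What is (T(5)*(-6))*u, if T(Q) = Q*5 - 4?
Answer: -2268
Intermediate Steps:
T(Q) = -4 + 5*Q (T(Q) = 5*Q - 4 = -4 + 5*Q)
u = 18 (u = ((3 + 4) + 11)*1 = (7 + 11)*1 = 18*1 = 18)
(T(5)*(-6))*u = ((-4 + 5*5)*(-6))*18 = ((-4 + 25)*(-6))*18 = (21*(-6))*18 = -126*18 = -2268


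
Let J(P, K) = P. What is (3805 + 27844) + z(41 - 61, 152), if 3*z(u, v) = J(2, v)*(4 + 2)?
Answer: 31653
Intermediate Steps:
z(u, v) = 4 (z(u, v) = (2*(4 + 2))/3 = (2*6)/3 = (⅓)*12 = 4)
(3805 + 27844) + z(41 - 61, 152) = (3805 + 27844) + 4 = 31649 + 4 = 31653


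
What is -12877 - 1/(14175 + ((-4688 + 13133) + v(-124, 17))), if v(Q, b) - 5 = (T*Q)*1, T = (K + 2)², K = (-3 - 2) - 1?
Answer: -265794158/20641 ≈ -12877.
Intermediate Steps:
K = -6 (K = -5 - 1 = -6)
T = 16 (T = (-6 + 2)² = (-4)² = 16)
v(Q, b) = 5 + 16*Q (v(Q, b) = 5 + (16*Q)*1 = 5 + 16*Q)
-12877 - 1/(14175 + ((-4688 + 13133) + v(-124, 17))) = -12877 - 1/(14175 + ((-4688 + 13133) + (5 + 16*(-124)))) = -12877 - 1/(14175 + (8445 + (5 - 1984))) = -12877 - 1/(14175 + (8445 - 1979)) = -12877 - 1/(14175 + 6466) = -12877 - 1/20641 = -265794158/20641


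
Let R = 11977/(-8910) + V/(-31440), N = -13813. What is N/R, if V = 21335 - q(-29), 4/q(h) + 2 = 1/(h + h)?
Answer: 1676757859920/245556739 ≈ 6828.4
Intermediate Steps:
q(h) = 4/(-2 + 1/(2*h)) (q(h) = 4/(-2 + 1/(h + h)) = 4/(-2 + 1/(2*h)))
V = 2496427/117 (V = 21335 - (-8)*(-29)/(-1 + 4*(-29)) = 21335 - (-8)*(-29)/(-1 - 116) = 21335 - (-8)*(-29)/(-117) = 21335 - (-8)*(-29)*(-1)/117 = 21335 - 1*(-232/117) = 21335 + 232/117 = 2496427/117 ≈ 21337.)
R = -245556739/121389840 (R = 11977/(-8910) + (2496427/117)/(-31440) = 11977*(-1/8910) + (2496427/117)*(-1/31440) = -11977/8910 - 2496427/3678480 = -245556739/121389840 ≈ -2.0229)
N/R = -13813/(-245556739/121389840) = -13813*(-121389840/245556739) = 1676757859920/245556739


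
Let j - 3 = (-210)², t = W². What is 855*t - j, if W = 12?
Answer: 79017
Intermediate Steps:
t = 144 (t = 12² = 144)
j = 44103 (j = 3 + (-210)² = 3 + 44100 = 44103)
855*t - j = 855*144 - 1*44103 = 123120 - 44103 = 79017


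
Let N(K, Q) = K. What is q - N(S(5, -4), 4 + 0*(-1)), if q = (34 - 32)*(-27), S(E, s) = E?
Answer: -59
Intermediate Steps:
q = -54 (q = 2*(-27) = -54)
q - N(S(5, -4), 4 + 0*(-1)) = -54 - 1*5 = -54 - 5 = -59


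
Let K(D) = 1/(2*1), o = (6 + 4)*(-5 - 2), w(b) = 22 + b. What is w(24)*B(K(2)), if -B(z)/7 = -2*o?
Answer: -45080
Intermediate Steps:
o = -70 (o = 10*(-7) = -70)
K(D) = ½ (K(D) = 1/2 = ½)
B(z) = -980 (B(z) = -(-14)*(-70) = -7*140 = -980)
w(24)*B(K(2)) = (22 + 24)*(-980) = 46*(-980) = -45080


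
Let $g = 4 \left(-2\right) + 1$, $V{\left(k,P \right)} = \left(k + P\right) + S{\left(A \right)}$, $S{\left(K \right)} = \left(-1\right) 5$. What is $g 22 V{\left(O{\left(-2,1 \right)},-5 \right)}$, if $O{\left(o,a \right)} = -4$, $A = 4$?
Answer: $2156$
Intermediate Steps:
$S{\left(K \right)} = -5$
$V{\left(k,P \right)} = -5 + P + k$ ($V{\left(k,P \right)} = \left(k + P\right) - 5 = \left(P + k\right) - 5 = -5 + P + k$)
$g = -7$ ($g = -8 + 1 = -7$)
$g 22 V{\left(O{\left(-2,1 \right)},-5 \right)} = \left(-7\right) 22 \left(-5 - 5 - 4\right) = \left(-154\right) \left(-14\right) = 2156$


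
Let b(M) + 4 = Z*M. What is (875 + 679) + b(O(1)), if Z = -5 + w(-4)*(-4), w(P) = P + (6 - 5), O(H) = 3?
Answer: 1571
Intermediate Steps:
w(P) = 1 + P (w(P) = P + 1 = 1 + P)
Z = 7 (Z = -5 + (1 - 4)*(-4) = -5 - 3*(-4) = -5 + 12 = 7)
b(M) = -4 + 7*M
(875 + 679) + b(O(1)) = (875 + 679) + (-4 + 7*3) = 1554 + (-4 + 21) = 1554 + 17 = 1571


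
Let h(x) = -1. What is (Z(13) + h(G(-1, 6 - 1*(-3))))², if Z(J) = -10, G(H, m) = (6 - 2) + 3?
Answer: 121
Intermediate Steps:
G(H, m) = 7 (G(H, m) = 4 + 3 = 7)
(Z(13) + h(G(-1, 6 - 1*(-3))))² = (-10 - 1)² = (-11)² = 121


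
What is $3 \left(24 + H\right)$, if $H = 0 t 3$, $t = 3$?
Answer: $72$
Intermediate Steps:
$H = 0$ ($H = 0 \cdot 3 \cdot 3 = 0 \cdot 3 = 0$)
$3 \left(24 + H\right) = 3 \left(24 + 0\right) = 3 \cdot 24 = 72$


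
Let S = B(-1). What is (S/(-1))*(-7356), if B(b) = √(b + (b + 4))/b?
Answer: -7356*√2 ≈ -10403.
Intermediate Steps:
B(b) = √(4 + 2*b)/b (B(b) = √(b + (4 + b))/b = √(4 + 2*b)/b)
S = -√2 (S = √(4 + 2*(-1))/(-1) = -√(4 - 2) = -√2 ≈ -1.4142)
(S/(-1))*(-7356) = (-√2/(-1))*(-7356) = (-√2*(-1))*(-7356) = √2*(-7356) = -7356*√2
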